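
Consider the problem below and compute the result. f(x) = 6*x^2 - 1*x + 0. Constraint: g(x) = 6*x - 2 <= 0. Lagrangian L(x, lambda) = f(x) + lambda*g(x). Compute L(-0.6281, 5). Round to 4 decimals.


Step 1: Evaluate f(x).
f(-0.6281) = 6*(-0.6281)^2 - 1*(-0.6281) + 0 = 2.9952
Step 2: Evaluate g(x).
g(-0.6281) = 6*-0.6281 - 2 = -5.7686
Step 3: Compute Lagrangian.
L = 2.9952 + 5*-5.7686 = -25.8478


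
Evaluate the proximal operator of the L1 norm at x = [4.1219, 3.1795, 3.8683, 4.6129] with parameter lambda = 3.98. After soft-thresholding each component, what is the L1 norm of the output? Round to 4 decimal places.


Soft-thresholding with lambda = 3.98:
prox(4.1219) = sign(4.1219)*max(|4.1219| - 3.98, 0) = 0.1419
prox(3.1795) = sign(3.1795)*max(|3.1795| - 3.98, 0) = 0.0
prox(3.8683) = sign(3.8683)*max(|3.8683| - 3.98, 0) = 0.0
prox(4.6129) = sign(4.6129)*max(|4.6129| - 3.98, 0) = 0.6329
prox(x) = [0.1419, 0.0, 0.0, 0.6329]
||prox(x)||_1 = 0.1419 + 0.0 + 0.0 + 0.6329 = 0.7748


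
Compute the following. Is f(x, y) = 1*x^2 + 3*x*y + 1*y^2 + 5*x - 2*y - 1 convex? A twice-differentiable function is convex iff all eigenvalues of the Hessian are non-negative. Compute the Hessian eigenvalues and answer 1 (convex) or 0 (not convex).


The Hessian of f(x,y) = 1*x^2 + 3*x*y + 1*y^2 + 5*x - 2*y - 1 is:
H = [[2, 3], [3, 2]]
Trace = 2 + 2 = 4
Determinant = 2*2 - (3)^2 = -5
Discriminant = (4)^2 - 4*-5 = 36.0
Eigenvalues: lambda_1 = -1.0, lambda_2 = 5.0
The function is not convex.

0


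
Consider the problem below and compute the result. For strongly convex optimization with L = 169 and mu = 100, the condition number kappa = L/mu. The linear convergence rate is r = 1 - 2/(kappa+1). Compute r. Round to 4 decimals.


Step 1: Compute the condition number.
kappa = L/mu = 169/100 = 1.69
Step 2: Compute the convergence rate.
r = 1 - 2/(kappa + 1) = 1 - 2*mu/(L + mu) = (L - mu)/(L + mu) = 69/269 = 0.2565


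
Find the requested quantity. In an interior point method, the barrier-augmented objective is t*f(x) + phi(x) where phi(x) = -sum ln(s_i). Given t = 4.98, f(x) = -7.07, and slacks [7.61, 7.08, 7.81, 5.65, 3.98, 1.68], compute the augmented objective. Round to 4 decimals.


Step 1: Compute log-barrier.
ln values: [2.0295, 1.9573, 2.0554, 1.7317, 1.3813, 0.5188]
phi = -(2.0295 + 1.9573 + 2.0554 + 1.7317 + 1.3813 + 0.5188) = -9.6739
Step 2: Compute augmented objective.
t*f(x) = 4.98*-7.07 = -35.2086
Total = -35.2086 - 9.6739 = -44.8825


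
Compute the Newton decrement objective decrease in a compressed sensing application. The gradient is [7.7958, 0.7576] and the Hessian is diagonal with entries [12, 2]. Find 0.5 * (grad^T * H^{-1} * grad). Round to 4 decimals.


Step 1: H is diagonal, so H^(-1) * g = [0.6497, 0.3788].
Step 2: g^T H^(-1) g = sum_i g_i^2 / H_ii
  = (7.7958)^2/12 + (0.7576)^2/2
  = 5.0645 + 0.287 = 5.3515
Step 3: Objective decrease = 0.5 * g^T H^(-1) g = 2.6758


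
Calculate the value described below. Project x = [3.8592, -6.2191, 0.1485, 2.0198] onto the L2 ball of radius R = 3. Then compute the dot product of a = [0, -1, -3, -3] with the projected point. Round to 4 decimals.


Step 1: Compute ||x|| (intermediates to 6 decimals).
||x|| = sqrt(3.8592^2 + (-6.2191)^2 + 0.1485^2 + 2.0198^2) = 7.594226
Step 2: Project.
Since ||x|| > R, scale = R/||x|| = 3/7.594226 = 0.395037, proj(x) = scale * x
proj(x) = [1.524527, -2.456775, 0.058663, 0.797896]
Step 3: Dot product.
a^T * proj(x) = 0*1.524527 - 1*(-2.456775) - 3*0.058663 - 3*0.797896 = -0.1129


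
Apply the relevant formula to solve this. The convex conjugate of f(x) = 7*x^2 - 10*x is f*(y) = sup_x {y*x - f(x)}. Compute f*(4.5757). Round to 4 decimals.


f*(y) = sup_x {y*x - a*x^2 - b*x} = sup_x {(y-b)*x - a*x^2}
FOC: (y - b) - 2a*x = 0 => x* = (y - b)/(2a)
x* = (4.5757 + 10)/(2*7) = 1.0411
f*(4.5757) = (y-b)^2/(4a) = (4.5757 + 10)^2/(4*7)
= 212.451/28 = 7.5875


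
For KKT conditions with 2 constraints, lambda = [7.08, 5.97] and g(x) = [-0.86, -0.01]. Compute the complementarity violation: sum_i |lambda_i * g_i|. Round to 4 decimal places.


KKT complementary slackness check:
lambda_1 * g_1 = 7.08 * -0.86 = -6.0888
lambda_2 * g_2 = 5.97 * -0.01 = -0.0597
Total violation = 6.0888 + 0.0597 = 6.1485


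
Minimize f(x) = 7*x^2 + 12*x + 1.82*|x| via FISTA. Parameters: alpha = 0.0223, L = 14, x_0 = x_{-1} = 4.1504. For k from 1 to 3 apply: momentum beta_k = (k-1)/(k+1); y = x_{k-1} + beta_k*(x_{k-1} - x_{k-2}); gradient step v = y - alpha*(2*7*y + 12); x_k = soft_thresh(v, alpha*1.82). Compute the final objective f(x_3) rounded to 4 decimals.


FISTA on f(x) = 7*x^2 + 12*x + 1.82*|x|
L = 14, alpha = 0.0223
Iteration 1: beta = 0.0, y = 4.1504 + 0.0*(4.1504 - 4.1504) = 4.1504
  grad(y) = 70.1056, v = y - alpha*grad = 2.587
  prox(v) = soft_thresh(2.587, 0.0406) = 2.5465
Iteration 2: beta = 0.3333, y = 2.5465 + 0.3333*(2.5465 - 4.1504) = 2.0118
  grad(y) = 40.1654, v = y - alpha*grad = 1.1161
  prox(v) = soft_thresh(1.1161, 0.0406) = 1.0755
Iteration 3: beta = 0.5, y = 1.0755 + 0.5*(1.0755 - 2.5465) = 0.3401
  grad(y) = 16.7611, v = y - alpha*grad = -0.0337
  prox(v) = soft_thresh(-0.0337, 0.0406) = 0.0
f(x_3) = 7*0.0^2 + 12*0.0 + 1.82*|0.0| = 0.0


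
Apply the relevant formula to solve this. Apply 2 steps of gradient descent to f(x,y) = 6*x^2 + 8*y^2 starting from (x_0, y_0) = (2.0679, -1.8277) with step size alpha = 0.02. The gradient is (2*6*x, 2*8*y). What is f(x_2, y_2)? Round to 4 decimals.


Gradient descent on f(x,y) = 6*x^2 + 8*y^2.
Starting point: (2.0679, -1.8277), alpha = 0.02
Step 1: grad_x = 2*6*2.0679 = 24.8148, grad_y = 2*8*-1.8277 = -29.2432
  x_1 = 2.0679 - 0.02*24.8148 = 1.5716
  y_1 = -1.8277 - 0.02*-29.2432 = -1.2428
Step 2: grad_x = 2*6*1.5716 = 18.8592, grad_y = 2*8*-1.2428 = -19.8854
  x_2 = 1.5716 - 0.02*18.8592 = 1.1944
  y_2 = -1.2428 - 0.02*-19.8854 = -0.8451
f(1.1944, -0.8451) = 6*1.1944^2 + 8*(-0.8451)^2 = 14.2738


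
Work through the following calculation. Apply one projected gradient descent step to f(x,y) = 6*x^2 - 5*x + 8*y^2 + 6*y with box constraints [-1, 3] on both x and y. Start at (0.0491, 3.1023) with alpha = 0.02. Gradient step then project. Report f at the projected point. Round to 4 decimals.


Step 1: Compute gradient at (0.0491, 3.1023).
grad_x = 2*6*0.0491 - 5 = -4.4108
grad_y = 2*8*3.1023 + 6 = 55.6368
Step 2: Gradient step.
x_raw = 0.0491 - 0.02*-4.4108 = 0.1373
y_raw = 3.1023 - 0.02*55.6368 = 1.9896
Step 3: Project onto [-1, 3].
x_proj = clip(0.1373) = 0.1373
y_proj = clip(1.9896) = 1.9896
Step 4: Evaluate f.
f(0.1373, 1.9896) = 43.0309


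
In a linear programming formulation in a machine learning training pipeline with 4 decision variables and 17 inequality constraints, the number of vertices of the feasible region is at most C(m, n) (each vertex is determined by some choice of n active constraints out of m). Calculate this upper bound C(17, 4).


Each vertex corresponds to some choice of n active constraints out of m, so the number of vertices is at most C(m, n) = m! / (n!(m-n)!).
m = 17, n = 4
Numerator: 17 * 16 * 15 * 14
Denominator: 4! = 24
C(17, 4) = 2380


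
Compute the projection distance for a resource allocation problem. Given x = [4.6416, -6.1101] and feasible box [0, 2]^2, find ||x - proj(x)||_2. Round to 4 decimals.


Project each component onto [0, 2].
clip(4.6416) = 2.0, clip(-6.1101) = 0.0
Projection = [2.0, 0.0]
Squared diffs: [6.9781, 37.3333]
Distance = sqrt(44.3114) = 6.6567


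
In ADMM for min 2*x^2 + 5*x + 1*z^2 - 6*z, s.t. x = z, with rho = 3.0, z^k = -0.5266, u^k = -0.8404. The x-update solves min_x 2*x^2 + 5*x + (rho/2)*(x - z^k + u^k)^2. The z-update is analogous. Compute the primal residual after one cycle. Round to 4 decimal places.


ADMM iteration with rho = 3.0, z^k = -0.5266, u^k = -0.8404
Step 1: x-update.
Minimize 2*x^2 + 5*x + (3.0/2)*(x + 0.5266 - 0.8404)^2
FOC: (2*2 + 3.0)*x = -5 + 3.0*(-0.5266 + 0.8404)
x^{k+1} = -0.5798
Step 2: z-update.
Minimize 1*z^2 - 6*z + (3.0/2)*(-0.5798 - z - 0.8404)^2
FOC: (2*1 + 3.0)*z = 6 + 3.0*(-0.5798 - 0.8404)
z^{k+1} = 0.3479
Step 3: u-update.
u^{k+1} = -0.8404 - 0.5798 - 0.3479 = -1.7681
Step 4: Primal residual = |-0.5798 - 0.3479| = 0.9277


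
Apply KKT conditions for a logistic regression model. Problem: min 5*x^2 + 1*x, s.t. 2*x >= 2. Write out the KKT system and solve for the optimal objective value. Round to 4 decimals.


Step 1: Try lambda = 0 (constraint inactive).
x_unc = -1/(2*5) = -0.1
Check: 2*-0.1 = -0.2 < 2 -- violated!
Step 2: Constraint must be active: 2*x = 2
x* = 2/2 = 1.0
lambda = (2*5*1.0 + 1)/2 = 5.5
Step 3: Compute optimal value.
f(x*) = 5*1.0^2 + 1*1.0 = 6.0


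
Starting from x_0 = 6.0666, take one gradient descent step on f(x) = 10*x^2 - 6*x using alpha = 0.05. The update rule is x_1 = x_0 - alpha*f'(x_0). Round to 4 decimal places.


We compute the gradient at x_0 and apply the update.
f'(x) = 20*x - 6
f'(6.0666) = 20*6.0666 - 6 = 115.332
x_1 = 6.0666 - 0.05*115.332 = 0.3


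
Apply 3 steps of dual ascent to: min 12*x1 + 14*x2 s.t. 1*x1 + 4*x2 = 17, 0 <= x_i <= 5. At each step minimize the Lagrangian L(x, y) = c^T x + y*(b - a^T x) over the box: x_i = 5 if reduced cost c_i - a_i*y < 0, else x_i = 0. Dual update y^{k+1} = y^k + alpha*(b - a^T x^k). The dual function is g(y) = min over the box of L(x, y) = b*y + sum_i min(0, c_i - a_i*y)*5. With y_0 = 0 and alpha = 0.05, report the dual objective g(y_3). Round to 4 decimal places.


Dual ascent for LP: min 12*x1 + 14*x2, 1*x1 + 4*x2 = 17, 0 <= x_i <= 5
Step 1: y^k = 0.0, reduced costs: (12.0, 14.0)
  x^k = (0.0, 0.0), subgradient = b - a^T x = 17.0
  y^{k+1} = 0.0 + 0.05*17.0 = 0.85
Step 2: y^k = 0.85, reduced costs: (11.15, 10.6)
  x^k = (0.0, 0.0), subgradient = b - a^T x = 17.0
  y^{k+1} = 0.85 + 0.05*17.0 = 1.7
Step 3: y^k = 1.7, reduced costs: (10.3, 7.2)
  x^k = (0.0, 0.0), subgradient = b - a^T x = 17.0
  y^{k+1} = 1.7 + 0.05*17.0 = 2.55
Dual objective at y_3 = 2.55: reduced costs (9.45, 3.8), box minimizer x = (0.0, 0.0)
g(y_3) = b*y + (c1 - a1*y)*x1 + (c2 - a2*y)*x2 = 17*2.55 + 9.45*0.0 + 3.8*0.0 = 43.35 + 0.0 + 0.0 = 43.35


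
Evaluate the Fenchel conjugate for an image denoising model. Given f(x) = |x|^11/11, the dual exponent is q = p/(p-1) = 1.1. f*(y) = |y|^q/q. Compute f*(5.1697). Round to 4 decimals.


The conjugate exponent q satisfies 1/p + 1/q = 1.
p = 11, so q = 11/(11 - 1) = 1.1
|y|^q = 5.1697^1.1 = 6.0927
f*(5.1697) = 6.0927 / 1.1 = 5.5388


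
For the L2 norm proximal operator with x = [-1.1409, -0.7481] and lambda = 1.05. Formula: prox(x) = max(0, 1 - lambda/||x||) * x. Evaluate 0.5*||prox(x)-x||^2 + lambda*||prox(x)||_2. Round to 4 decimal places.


Step 1: Compute ||x||.
||x|| = 1.3643
Step 2: Compute scaling factor.
scale = max(0, 1 - 1.05/1.3643) = 0.2304
Step 3: prox(x) = [-0.2628, -0.1723]
||prox(x)|| = 0.3143
Step 4: Proximal objective.
0.5*||prox-x||^2 = 0.5513
lambda*||prox|| = 0.33
Total = 0.8813


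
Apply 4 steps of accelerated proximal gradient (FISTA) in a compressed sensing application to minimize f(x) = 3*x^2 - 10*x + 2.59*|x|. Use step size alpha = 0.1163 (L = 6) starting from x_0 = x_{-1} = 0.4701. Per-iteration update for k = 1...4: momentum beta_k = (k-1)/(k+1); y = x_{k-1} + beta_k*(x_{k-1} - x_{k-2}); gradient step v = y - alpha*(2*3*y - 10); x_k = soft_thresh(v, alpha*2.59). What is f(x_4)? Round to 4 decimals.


FISTA on f(x) = 3*x^2 - 10*x + 2.59*|x|
L = 6, alpha = 0.1163
Iteration 1: beta = 0.0, y = 0.4701 + 0.0*(0.4701 - 0.4701) = 0.4701
  grad(y) = -7.1794, v = y - alpha*grad = 1.3051
  prox(v) = soft_thresh(1.3051, 0.3012) = 1.0038
Iteration 2: beta = 0.3333, y = 1.0038 + 0.3333*(1.0038 - 0.4701) = 1.1818
  grad(y) = -2.9094, v = y - alpha*grad = 1.5201
  prox(v) = soft_thresh(1.5201, 0.3012) = 1.2189
Iteration 3: beta = 0.5, y = 1.2189 + 0.5*(1.2189 - 1.0038) = 1.3264
  grad(y) = -2.0413, v = y - alpha*grad = 1.5639
  prox(v) = soft_thresh(1.5639, 0.3012) = 1.2626
Iteration 4: beta = 0.6, y = 1.2626 + 0.6*(1.2626 - 1.2189) = 1.2889
  grad(y) = -2.2668, v = y - alpha*grad = 1.5525
  prox(v) = soft_thresh(1.5525, 0.3012) = 1.2513
f(x_4) = 3*1.2513^2 - 10*1.2513 + 2.59*|1.2513| = -4.5749


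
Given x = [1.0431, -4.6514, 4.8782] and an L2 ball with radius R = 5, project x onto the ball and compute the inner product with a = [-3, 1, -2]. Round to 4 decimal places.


Step 1: Compute ||x|| (intermediates to 6 decimals).
||x|| = sqrt(1.0431^2 + (-4.6514)^2 + 4.8782^2) = 6.820588
Step 2: Project.
Since ||x|| > R, scale = R/||x|| = 5/6.820588 = 0.733075, proj(x) = scale * x
proj(x) = [0.764671, -3.409825, 3.576086]
Step 3: Dot product.
a^T * proj(x) = -3*0.764671 + 1*(-3.409825) - 2*3.576086 = -12.856


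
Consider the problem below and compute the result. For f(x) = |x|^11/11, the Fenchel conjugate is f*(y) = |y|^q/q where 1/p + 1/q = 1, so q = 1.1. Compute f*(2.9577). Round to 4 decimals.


The conjugate exponent q satisfies 1/p + 1/q = 1.
p = 11, so q = 11/(11 - 1) = 1.1
|y|^q = 2.9577^1.1 = 3.2965
f*(2.9577) = 3.2965 / 1.1 = 2.9968


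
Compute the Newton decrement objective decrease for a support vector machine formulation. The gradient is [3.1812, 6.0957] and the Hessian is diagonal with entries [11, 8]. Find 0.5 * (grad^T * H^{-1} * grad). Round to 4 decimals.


Step 1: H is diagonal, so H^(-1) * g = [0.2892, 0.762].
Step 2: g^T H^(-1) g = sum_i g_i^2 / H_ii
  = (3.1812)^2/11 + (6.0957)^2/8
  = 0.92 + 4.6447 = 5.5647
Step 3: Objective decrease = 0.5 * g^T H^(-1) g = 2.7823


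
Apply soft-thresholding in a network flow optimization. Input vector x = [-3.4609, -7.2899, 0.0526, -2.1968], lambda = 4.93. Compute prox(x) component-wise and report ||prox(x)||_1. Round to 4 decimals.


Soft-thresholding with lambda = 4.93:
prox(-3.4609) = sign(-3.4609)*max(|-3.4609| - 4.93, 0) = 0.0
prox(-7.2899) = sign(-7.2899)*max(|-7.2899| - 4.93, 0) = -2.3599
prox(0.0526) = sign(0.0526)*max(|0.0526| - 4.93, 0) = 0.0
prox(-2.1968) = sign(-2.1968)*max(|-2.1968| - 4.93, 0) = 0.0
prox(x) = [0.0, -2.3599, 0.0, 0.0]
||prox(x)||_1 = 0.0 + 2.3599 + 0.0 + 0.0 = 2.3599


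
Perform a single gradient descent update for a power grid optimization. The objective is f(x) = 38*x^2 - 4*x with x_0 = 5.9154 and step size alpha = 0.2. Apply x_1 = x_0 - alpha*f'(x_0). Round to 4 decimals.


We compute the gradient at x_0 and apply the update.
f'(x) = 76*x - 4
f'(5.9154) = 76*5.9154 - 4 = 445.5704
x_1 = 5.9154 - 0.2*445.5704 = -83.1987


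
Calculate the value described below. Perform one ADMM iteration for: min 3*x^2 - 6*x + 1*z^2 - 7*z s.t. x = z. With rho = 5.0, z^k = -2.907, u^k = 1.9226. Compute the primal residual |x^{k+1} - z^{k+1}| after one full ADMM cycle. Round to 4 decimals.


ADMM iteration with rho = 5.0, z^k = -2.907, u^k = 1.9226
Step 1: x-update.
Minimize 3*x^2 - 6*x + (5.0/2)*(x + 2.907 + 1.9226)^2
FOC: (2*3 + 5.0)*x = 6 + 5.0*(-2.907 - 1.9226)
x^{k+1} = -1.6498
Step 2: z-update.
Minimize 1*z^2 - 7*z + (5.0/2)*(-1.6498 - z + 1.9226)^2
FOC: (2*1 + 5.0)*z = 7 + 5.0*(-1.6498 + 1.9226)
z^{k+1} = 1.1948
Step 3: u-update.
u^{k+1} = 1.9226 - 1.6498 - 1.1948 = -0.9221
Step 4: Primal residual = |-1.6498 - 1.1948| = 2.8447


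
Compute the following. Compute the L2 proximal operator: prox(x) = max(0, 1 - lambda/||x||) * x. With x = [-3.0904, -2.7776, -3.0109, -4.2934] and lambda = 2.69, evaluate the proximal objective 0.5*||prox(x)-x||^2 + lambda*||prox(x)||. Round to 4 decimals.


Step 1: Compute ||x||.
||x|| = 6.6906
Step 2: Compute scaling factor.
scale = max(0, 1 - 2.69/6.6906) = 0.5979
Step 3: prox(x) = [-1.8479, -1.6609, -1.8004, -2.5672]
||prox(x)|| = 4.0006
Step 4: Proximal objective.
0.5*||prox-x||^2 = 3.6181
lambda*||prox|| = 10.7616
Total = 14.3797


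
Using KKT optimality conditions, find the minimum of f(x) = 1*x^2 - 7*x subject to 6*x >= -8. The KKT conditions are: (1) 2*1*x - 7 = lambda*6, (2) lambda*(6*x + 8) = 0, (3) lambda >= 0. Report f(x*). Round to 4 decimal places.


Step 1: Try lambda = 0 (constraint inactive).
Stationarity: 2*1*x - 7 = 0
x* = 7/(2*1) = 3.5
Check constraint: 6*3.5 = 21.0 >= -8 -- satisfied.
Step 2: Compute optimal value.
f(x*) = 1*3.5^2 - 7*3.5 = -12.25


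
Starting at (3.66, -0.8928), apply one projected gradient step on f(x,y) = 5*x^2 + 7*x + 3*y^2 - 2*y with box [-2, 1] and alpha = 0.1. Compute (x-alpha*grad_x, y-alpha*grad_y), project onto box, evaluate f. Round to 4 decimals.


Step 1: Compute gradient at (3.66, -0.8928).
grad_x = 2*5*3.66 + 7 = 43.6
grad_y = 2*3*-0.8928 - 2 = -7.3568
Step 2: Gradient step.
x_raw = 3.66 - 0.1*43.6 = -0.7
y_raw = -0.8928 - 0.1*-7.3568 = -0.1571
Step 3: Project onto [-2, 1].
x_proj = clip(-0.7) = -0.7
y_proj = clip(-0.1571) = -0.1571
Step 4: Evaluate f.
f(-0.7, -0.1571) = -2.0617


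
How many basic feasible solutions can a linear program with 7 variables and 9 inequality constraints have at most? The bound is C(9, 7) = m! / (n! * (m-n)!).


Each vertex corresponds to some choice of n active constraints out of m, so the number of vertices is at most C(m, n) = m! / (n!(m-n)!).
m = 9, n = 7
Numerator: 9 * 8 * 7 * 6 * 5 * 4 * 3
Denominator: 7! = 5040
C(9, 7) = 36


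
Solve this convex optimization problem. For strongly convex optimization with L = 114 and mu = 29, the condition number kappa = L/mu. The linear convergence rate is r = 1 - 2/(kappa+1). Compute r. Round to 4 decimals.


Step 1: Compute the condition number.
kappa = L/mu = 114/29 = 3.931
Step 2: Compute the convergence rate.
r = 1 - 2/(kappa + 1) = 1 - 2*mu/(L + mu) = (L - mu)/(L + mu) = 85/143 = 0.5944


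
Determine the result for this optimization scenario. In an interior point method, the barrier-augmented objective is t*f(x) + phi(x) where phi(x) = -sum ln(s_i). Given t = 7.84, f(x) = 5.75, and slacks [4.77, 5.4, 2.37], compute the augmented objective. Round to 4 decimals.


Step 1: Compute log-barrier.
ln values: [1.5623, 1.6864, 0.8629]
phi = -(1.5623 + 1.6864 + 0.8629) = -4.1116
Step 2: Compute augmented objective.
t*f(x) = 7.84*5.75 = 45.08
Total = 45.08 - 4.1116 = 40.9684


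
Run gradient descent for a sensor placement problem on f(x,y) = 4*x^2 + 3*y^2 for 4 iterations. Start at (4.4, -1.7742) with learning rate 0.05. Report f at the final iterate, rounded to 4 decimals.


Gradient descent on f(x,y) = 4*x^2 + 3*y^2.
Starting point: (4.4, -1.7742), alpha = 0.05
Step 1: grad_x = 2*4*4.4 = 35.2, grad_y = 2*3*-1.7742 = -10.6452
  x_1 = 4.4 - 0.05*35.2 = 2.64
  y_1 = -1.7742 - 0.05*-10.6452 = -1.2419
Step 2: grad_x = 2*4*2.64 = 21.12, grad_y = 2*3*-1.2419 = -7.4516
  x_2 = 2.64 - 0.05*21.12 = 1.584
  y_2 = -1.2419 - 0.05*-7.4516 = -0.8694
Step 3: grad_x = 2*4*1.584 = 12.672, grad_y = 2*3*-0.8694 = -5.2161
  x_3 = 1.584 - 0.05*12.672 = 0.9504
  y_3 = -0.8694 - 0.05*-5.2161 = -0.6086
Step 4: grad_x = 2*4*0.9504 = 7.6032, grad_y = 2*3*-0.6086 = -3.6513
  x_4 = 0.9504 - 0.05*7.6032 = 0.5702
  y_4 = -0.6086 - 0.05*-3.6513 = -0.426
f(0.5702, -0.426) = 4*0.5702^2 + 3*(-0.426)^2 = 1.8451


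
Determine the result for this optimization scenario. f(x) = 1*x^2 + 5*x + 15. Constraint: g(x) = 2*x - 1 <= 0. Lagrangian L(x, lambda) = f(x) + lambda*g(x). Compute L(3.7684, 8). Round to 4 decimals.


Step 1: Evaluate f(x).
f(3.7684) = 1*3.7684^2 + 5*3.7684 + 15 = 48.0428
Step 2: Evaluate g(x).
g(3.7684) = 2*3.7684 - 1 = 6.5368
Step 3: Compute Lagrangian.
L = 48.0428 + 8*6.5368 = 100.3372


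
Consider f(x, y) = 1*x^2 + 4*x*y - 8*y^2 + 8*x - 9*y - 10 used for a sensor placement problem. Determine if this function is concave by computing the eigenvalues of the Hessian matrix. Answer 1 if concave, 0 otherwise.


The Hessian of f(x,y) = 1*x^2 + 4*x*y - 8*y^2 + 8*x - 9*y - 10 is:
H = [[2, 4], [4, -16]]
Trace = 2 - 16 = -14
Determinant = 2*-16 - (4)^2 = -48
Discriminant = (-14)^2 - 4*-48 = 388.0
Eigenvalues: lambda_1 = -16.8489, lambda_2 = 2.8489
The function is not concave.

0


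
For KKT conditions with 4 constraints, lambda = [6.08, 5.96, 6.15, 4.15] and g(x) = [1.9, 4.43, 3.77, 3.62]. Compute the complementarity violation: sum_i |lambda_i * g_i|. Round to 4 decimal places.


KKT complementary slackness check:
lambda_1 * g_1 = 6.08 * 1.9 = 11.552
lambda_2 * g_2 = 5.96 * 4.43 = 26.4028
lambda_3 * g_3 = 6.15 * 3.77 = 23.1855
lambda_4 * g_4 = 4.15 * 3.62 = 15.023
Total violation = 11.552 + 26.4028 + 23.1855 + 15.023 = 76.1633


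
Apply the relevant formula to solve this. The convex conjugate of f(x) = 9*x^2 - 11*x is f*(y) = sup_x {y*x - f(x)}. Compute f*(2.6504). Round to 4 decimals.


f*(y) = sup_x {y*x - a*x^2 - b*x} = sup_x {(y-b)*x - a*x^2}
FOC: (y - b) - 2a*x = 0 => x* = (y - b)/(2a)
x* = (2.6504 + 11)/(2*9) = 0.7584
f*(2.6504) = (y-b)^2/(4a) = (2.6504 + 11)^2/(4*9)
= 186.3334/36 = 5.1759


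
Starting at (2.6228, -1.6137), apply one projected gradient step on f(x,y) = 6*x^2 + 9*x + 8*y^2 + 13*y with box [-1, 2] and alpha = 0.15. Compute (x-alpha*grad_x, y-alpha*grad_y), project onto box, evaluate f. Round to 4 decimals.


Step 1: Compute gradient at (2.6228, -1.6137).
grad_x = 2*6*2.6228 + 9 = 40.4736
grad_y = 2*8*-1.6137 + 13 = -12.8192
Step 2: Gradient step.
x_raw = 2.6228 - 0.15*40.4736 = -3.4482
y_raw = -1.6137 - 0.15*-12.8192 = 0.3092
Step 3: Project onto [-1, 2].
x_proj = clip(-3.4482) = -1.0
y_proj = clip(0.3092) = 0.3092
Step 4: Evaluate f.
f(-1.0, 0.3092) = 1.7841


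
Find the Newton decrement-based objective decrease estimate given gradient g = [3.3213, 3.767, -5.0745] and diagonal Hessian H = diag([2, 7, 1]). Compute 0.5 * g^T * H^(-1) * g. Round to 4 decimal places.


Step 1: H is diagonal, so H^(-1) * g = [1.6607, 0.5381, -5.0745].
Step 2: g^T H^(-1) g = sum_i g_i^2 / H_ii
  = (3.3213)^2/2 + (3.767)^2/7 + (-5.0745)^2/1
  = 5.5155 + 2.0272 + 25.7506 = 33.2933
Step 3: Objective decrease = 0.5 * g^T H^(-1) g = 16.6466


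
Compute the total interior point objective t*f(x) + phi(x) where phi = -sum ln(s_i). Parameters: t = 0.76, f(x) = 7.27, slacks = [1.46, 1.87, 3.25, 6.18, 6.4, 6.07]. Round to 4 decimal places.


Step 1: Compute log-barrier.
ln values: [0.3784, 0.6259, 1.1787, 1.8213, 1.8563, 1.8034]
phi = -(0.3784 + 0.6259 + 1.1787 + 1.8213 + 1.8563 + 1.8034) = -7.664
Step 2: Compute augmented objective.
t*f(x) = 0.76*7.27 = 5.5252
Total = 5.5252 - 7.664 = -2.1388


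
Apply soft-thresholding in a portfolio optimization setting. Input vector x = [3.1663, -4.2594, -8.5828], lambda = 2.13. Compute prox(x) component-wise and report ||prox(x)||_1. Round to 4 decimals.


Soft-thresholding with lambda = 2.13:
prox(3.1663) = sign(3.1663)*max(|3.1663| - 2.13, 0) = 1.0363
prox(-4.2594) = sign(-4.2594)*max(|-4.2594| - 2.13, 0) = -2.1294
prox(-8.5828) = sign(-8.5828)*max(|-8.5828| - 2.13, 0) = -6.4528
prox(x) = [1.0363, -2.1294, -6.4528]
||prox(x)||_1 = 1.0363 + 2.1294 + 6.4528 = 9.6185


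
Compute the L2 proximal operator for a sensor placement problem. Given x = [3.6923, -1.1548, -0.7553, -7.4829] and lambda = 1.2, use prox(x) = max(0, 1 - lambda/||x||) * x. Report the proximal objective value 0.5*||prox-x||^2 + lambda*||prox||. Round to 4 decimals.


Step 1: Compute ||x||.
||x|| = 8.4576
Step 2: Compute scaling factor.
scale = max(0, 1 - 1.2/8.4576) = 0.8581
Step 3: prox(x) = [3.1684, -0.991, -0.6481, -6.4212]
||prox(x)|| = 7.2576
Step 4: Proximal objective.
0.5*||prox-x||^2 = 0.72
lambda*||prox|| = 8.7091
Total = 9.4291


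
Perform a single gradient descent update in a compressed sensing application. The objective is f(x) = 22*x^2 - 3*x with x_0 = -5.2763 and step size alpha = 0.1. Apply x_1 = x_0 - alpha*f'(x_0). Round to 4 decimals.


We compute the gradient at x_0 and apply the update.
f'(x) = 44*x - 3
f'(-5.2763) = 44*-5.2763 - 3 = -235.1572
x_1 = -5.2763 - 0.1*-235.1572 = 18.2394


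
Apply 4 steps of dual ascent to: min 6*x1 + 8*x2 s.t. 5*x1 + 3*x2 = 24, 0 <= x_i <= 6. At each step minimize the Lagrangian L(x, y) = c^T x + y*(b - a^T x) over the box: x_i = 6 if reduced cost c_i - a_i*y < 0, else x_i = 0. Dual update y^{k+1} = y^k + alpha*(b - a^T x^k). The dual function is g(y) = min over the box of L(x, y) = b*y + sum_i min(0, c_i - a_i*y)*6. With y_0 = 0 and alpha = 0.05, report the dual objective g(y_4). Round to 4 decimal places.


Dual ascent for LP: min 6*x1 + 8*x2, 5*x1 + 3*x2 = 24, 0 <= x_i <= 6
Step 1: y^k = 0.0, reduced costs: (6.0, 8.0)
  x^k = (0.0, 0.0), subgradient = b - a^T x = 24.0
  y^{k+1} = 0.0 + 0.05*24.0 = 1.2
Step 2: y^k = 1.2, reduced costs: (0.0, 4.4)
  x^k = (0.0, 0.0), subgradient = b - a^T x = 24.0
  y^{k+1} = 1.2 + 0.05*24.0 = 2.4
Step 3: y^k = 2.4, reduced costs: (-6.0, 0.8)
  x^k = (6.0, 0.0), subgradient = b - a^T x = -6.0
  y^{k+1} = 2.4 + 0.05*-6.0 = 2.1
Step 4: y^k = 2.1, reduced costs: (-4.5, 1.7)
  x^k = (6.0, 0.0), subgradient = b - a^T x = -6.0
  y^{k+1} = 2.1 + 0.05*-6.0 = 1.8
Dual objective at y_4 = 1.8: reduced costs (-3.0, 2.6), box minimizer x = (6.0, 0.0)
g(y_4) = b*y + (c1 - a1*y)*x1 + (c2 - a2*y)*x2 = 24*1.8 + (-3.0)*6.0 + 2.6*0.0 = 43.2 - 18.0 + 0.0 = 25.2


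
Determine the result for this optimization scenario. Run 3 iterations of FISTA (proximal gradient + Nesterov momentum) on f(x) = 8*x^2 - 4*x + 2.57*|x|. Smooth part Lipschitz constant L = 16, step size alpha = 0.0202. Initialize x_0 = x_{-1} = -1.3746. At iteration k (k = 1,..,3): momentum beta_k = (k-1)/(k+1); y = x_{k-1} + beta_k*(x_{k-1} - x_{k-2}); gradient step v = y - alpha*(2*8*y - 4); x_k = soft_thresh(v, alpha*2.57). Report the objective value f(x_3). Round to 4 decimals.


FISTA on f(x) = 8*x^2 - 4*x + 2.57*|x|
L = 16, alpha = 0.0202
Iteration 1: beta = 0.0, y = -1.3746 + 0.0*(-1.3746 + 1.3746) = -1.3746
  grad(y) = -25.9936, v = y - alpha*grad = -0.8495
  prox(v) = soft_thresh(-0.8495, 0.0519) = -0.7976
Iteration 2: beta = 0.3333, y = -0.7976 + 0.3333*(-0.7976 + 1.3746) = -0.6053
  grad(y) = -13.6846, v = y - alpha*grad = -0.3289
  prox(v) = soft_thresh(-0.3289, 0.0519) = -0.2769
Iteration 3: beta = 0.5, y = -0.2769 + 0.5*(-0.2769 + 0.7976) = -0.0166
  grad(y) = -4.2657, v = y - alpha*grad = 0.0696
  prox(v) = soft_thresh(0.0696, 0.0519) = 0.0176
f(x_3) = 8*0.0176^2 - 4*0.0176 + 2.57*|0.0176| = -0.0227


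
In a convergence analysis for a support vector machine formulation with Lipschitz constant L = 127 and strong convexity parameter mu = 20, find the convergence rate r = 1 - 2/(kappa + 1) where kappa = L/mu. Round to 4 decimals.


Step 1: Compute the condition number.
kappa = L/mu = 127/20 = 6.35
Step 2: Compute the convergence rate.
r = 1 - 2/(kappa + 1) = 1 - 2*mu/(L + mu) = (L - mu)/(L + mu) = 107/147 = 0.7279


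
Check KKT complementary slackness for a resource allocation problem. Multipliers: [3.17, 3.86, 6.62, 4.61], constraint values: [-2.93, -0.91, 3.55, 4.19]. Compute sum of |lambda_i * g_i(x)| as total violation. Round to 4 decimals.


KKT complementary slackness check:
lambda_1 * g_1 = 3.17 * -2.93 = -9.2881
lambda_2 * g_2 = 3.86 * -0.91 = -3.5126
lambda_3 * g_3 = 6.62 * 3.55 = 23.501
lambda_4 * g_4 = 4.61 * 4.19 = 19.3159
Total violation = 9.2881 + 3.5126 + 23.501 + 19.3159 = 55.6176


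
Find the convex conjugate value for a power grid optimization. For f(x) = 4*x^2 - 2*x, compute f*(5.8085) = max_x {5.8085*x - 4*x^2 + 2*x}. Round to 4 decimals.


f*(y) = sup_x {y*x - a*x^2 - b*x} = sup_x {(y-b)*x - a*x^2}
FOC: (y - b) - 2a*x = 0 => x* = (y - b)/(2a)
x* = (5.8085 + 2)/(2*4) = 0.9761
f*(5.8085) = (y-b)^2/(4a) = (5.8085 + 2)^2/(4*4)
= 60.9727/16 = 3.8108


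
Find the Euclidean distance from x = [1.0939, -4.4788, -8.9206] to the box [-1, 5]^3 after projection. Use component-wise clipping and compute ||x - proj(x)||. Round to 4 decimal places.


Project each component onto [-1, 5].
clip(1.0939) = 1.0939, clip(-4.4788) = -1.0, clip(-8.9206) = -1.0
Projection = [1.0939, -1.0, -1.0]
Squared diffs: [0.0, 12.102, 62.7359]
Distance = sqrt(74.8379) = 8.6509


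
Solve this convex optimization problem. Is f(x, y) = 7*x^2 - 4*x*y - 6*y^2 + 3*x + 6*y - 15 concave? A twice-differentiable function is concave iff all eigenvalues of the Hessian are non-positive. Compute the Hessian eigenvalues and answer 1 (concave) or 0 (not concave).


The Hessian of f(x,y) = 7*x^2 - 4*x*y - 6*y^2 + 3*x + 6*y - 15 is:
H = [[14, -4], [-4, -12]]
Trace = 14 - 12 = 2
Determinant = 14*-12 - (-4)^2 = -184
Discriminant = (2)^2 - 4*-184 = 740.0
Eigenvalues: lambda_1 = -12.6015, lambda_2 = 14.6015
The function is not concave.

0


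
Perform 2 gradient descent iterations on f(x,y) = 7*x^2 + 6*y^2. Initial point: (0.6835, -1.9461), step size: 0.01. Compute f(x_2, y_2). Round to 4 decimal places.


Gradient descent on f(x,y) = 7*x^2 + 6*y^2.
Starting point: (0.6835, -1.9461), alpha = 0.01
Step 1: grad_x = 2*7*0.6835 = 9.569, grad_y = 2*6*-1.9461 = -23.3532
  x_1 = 0.6835 - 0.01*9.569 = 0.5878
  y_1 = -1.9461 - 0.01*-23.3532 = -1.7126
Step 2: grad_x = 2*7*0.5878 = 8.2293, grad_y = 2*6*-1.7126 = -20.5508
  x_2 = 0.5878 - 0.01*8.2293 = 0.5055
  y_2 = -1.7126 - 0.01*-20.5508 = -1.5071
f(0.5055, -1.5071) = 7*0.5055^2 + 6*(-1.5071)^2 = 15.4162


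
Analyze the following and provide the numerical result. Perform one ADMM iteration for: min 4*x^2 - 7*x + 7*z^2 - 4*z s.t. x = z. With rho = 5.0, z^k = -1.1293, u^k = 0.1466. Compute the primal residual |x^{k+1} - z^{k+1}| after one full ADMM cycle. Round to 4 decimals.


ADMM iteration with rho = 5.0, z^k = -1.1293, u^k = 0.1466
Step 1: x-update.
Minimize 4*x^2 - 7*x + (5.0/2)*(x + 1.1293 + 0.1466)^2
FOC: (2*4 + 5.0)*x = 7 + 5.0*(-1.1293 - 0.1466)
x^{k+1} = 0.0477
Step 2: z-update.
Minimize 7*z^2 - 4*z + (5.0/2)*(0.0477 - z + 0.1466)^2
FOC: (2*7 + 5.0)*z = 4 + 5.0*(0.0477 + 0.1466)
z^{k+1} = 0.2617
Step 3: u-update.
u^{k+1} = 0.1466 + 0.0477 - 0.2617 = -0.0673
Step 4: Primal residual = |0.0477 - 0.2617| = 0.2139


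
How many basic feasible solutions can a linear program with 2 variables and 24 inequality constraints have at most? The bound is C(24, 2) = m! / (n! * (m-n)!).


Each vertex corresponds to some choice of n active constraints out of m, so the number of vertices is at most C(m, n) = m! / (n!(m-n)!).
m = 24, n = 2
Numerator: 24 * 23
Denominator: 2! = 2
C(24, 2) = 276


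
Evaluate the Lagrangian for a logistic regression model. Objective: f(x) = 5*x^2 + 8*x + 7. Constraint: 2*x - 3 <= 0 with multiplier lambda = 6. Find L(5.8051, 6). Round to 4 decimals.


Step 1: Evaluate f(x).
f(5.8051) = 5*5.8051^2 + 8*5.8051 + 7 = 221.9367
Step 2: Evaluate g(x).
g(5.8051) = 2*5.8051 - 3 = 8.6102
Step 3: Compute Lagrangian.
L = 221.9367 + 6*8.6102 = 273.5979


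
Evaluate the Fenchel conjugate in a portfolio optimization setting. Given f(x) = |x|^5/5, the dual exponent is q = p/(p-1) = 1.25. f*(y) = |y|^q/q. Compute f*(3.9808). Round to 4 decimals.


The conjugate exponent q satisfies 1/p + 1/q = 1.
p = 5, so q = 5/(5 - 1) = 1.25
|y|^q = 3.9808^1.25 = 5.6229
f*(3.9808) = 5.6229 / 1.25 = 4.4983


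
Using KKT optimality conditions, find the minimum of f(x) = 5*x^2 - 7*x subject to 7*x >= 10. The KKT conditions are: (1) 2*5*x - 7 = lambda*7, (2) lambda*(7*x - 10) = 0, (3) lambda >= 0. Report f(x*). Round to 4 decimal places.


Step 1: Try lambda = 0 (constraint inactive).
x_unc = 7/(2*5) = 0.7
Check: 7*0.7 = 4.9 < 10 -- violated!
Step 2: Constraint must be active: 7*x = 10
x* = 10/7 = 1.4286 (rounded; the exact value 10/7 is used below)
lambda = (2*5*(10/7) - 7)/7 = 1.0408
Step 3: Compute optimal value.
f(x*) = 5*(10/7)^2 - 7*(10/7) = 0.2041


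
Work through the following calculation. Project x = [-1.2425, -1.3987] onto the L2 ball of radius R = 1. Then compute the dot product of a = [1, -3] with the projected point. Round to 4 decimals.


Step 1: Compute ||x|| (intermediates to 6 decimals).
||x|| = sqrt((-1.2425)^2 + (-1.3987)^2) = 1.870874
Step 2: Project.
Since ||x|| > R, scale = R/||x|| = 1/1.870874 = 0.53451, proj(x) = scale * x
proj(x) = [-0.664129, -0.747619]
Step 3: Dot product.
a^T * proj(x) = 1*(-0.664129) - 3*(-0.747619) = 1.5787


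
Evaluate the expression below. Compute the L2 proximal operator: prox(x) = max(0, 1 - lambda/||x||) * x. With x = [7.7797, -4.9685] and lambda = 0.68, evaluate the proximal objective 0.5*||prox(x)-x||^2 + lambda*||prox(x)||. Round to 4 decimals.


Step 1: Compute ||x||.
||x|| = 9.2309
Step 2: Compute scaling factor.
scale = max(0, 1 - 0.68/9.2309) = 0.9263
Step 3: prox(x) = [7.2066, -4.6025]
||prox(x)|| = 8.5509
Step 4: Proximal objective.
0.5*||prox-x||^2 = 0.2312
lambda*||prox|| = 5.8146
Total = 6.0458


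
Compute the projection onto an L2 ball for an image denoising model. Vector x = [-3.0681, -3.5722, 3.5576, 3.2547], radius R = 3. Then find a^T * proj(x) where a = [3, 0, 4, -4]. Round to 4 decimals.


Step 1: Compute ||x|| (intermediates to 6 decimals).
||x|| = sqrt((-3.0681)^2 + (-3.5722)^2 + 3.5576^2 + 3.2547^2) = 6.739691
Step 2: Project.
Since ||x|| > R, scale = R/||x|| = 3/6.739691 = 0.445124, proj(x) = scale * x
proj(x) = [-1.365685, -1.590072, 1.583573, 1.448745]
Step 3: Dot product.
a^T * proj(x) = 3*(-1.365685) + 0*(-1.590072) + 4*1.583573 - 4*1.448745 = -3.5577


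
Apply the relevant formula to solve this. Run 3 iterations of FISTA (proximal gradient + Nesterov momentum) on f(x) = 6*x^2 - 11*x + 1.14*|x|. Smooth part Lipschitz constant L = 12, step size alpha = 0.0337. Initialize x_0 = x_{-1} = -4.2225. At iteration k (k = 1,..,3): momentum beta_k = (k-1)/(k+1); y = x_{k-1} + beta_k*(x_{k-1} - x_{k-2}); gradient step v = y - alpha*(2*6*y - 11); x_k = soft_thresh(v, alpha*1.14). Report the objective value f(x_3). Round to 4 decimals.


FISTA on f(x) = 6*x^2 - 11*x + 1.14*|x|
L = 12, alpha = 0.0337
Iteration 1: beta = 0.0, y = -4.2225 + 0.0*(-4.2225 + 4.2225) = -4.2225
  grad(y) = -61.67, v = y - alpha*grad = -2.1442
  prox(v) = soft_thresh(-2.1442, 0.0384) = -2.1058
Iteration 2: beta = 0.3333, y = -2.1058 + 0.3333*(-2.1058 + 4.2225) = -1.4002
  grad(y) = -27.8028, v = y - alpha*grad = -0.4633
  prox(v) = soft_thresh(-0.4633, 0.0384) = -0.4249
Iteration 3: beta = 0.5, y = -0.4249 + 0.5*(-0.4249 + 2.1058) = 0.4156
  grad(y) = -6.0127, v = y - alpha*grad = 0.6182
  prox(v) = soft_thresh(0.6182, 0.0384) = 0.5798
f(x_3) = 6*0.5798^2 - 11*0.5798 + 1.14*|0.5798| = -3.6999


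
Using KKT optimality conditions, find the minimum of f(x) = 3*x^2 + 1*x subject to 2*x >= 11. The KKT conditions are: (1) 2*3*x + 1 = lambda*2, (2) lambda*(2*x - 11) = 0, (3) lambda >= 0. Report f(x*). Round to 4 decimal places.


Step 1: Try lambda = 0 (constraint inactive).
x_unc = -1/(2*3) = -0.1667
Check: 2*-0.1667 = -0.3334 < 11 -- violated!
Step 2: Constraint must be active: 2*x = 11
x* = 11/2 = 5.5
lambda = (2*3*5.5 + 1)/2 = 17.0
Step 3: Compute optimal value.
f(x*) = 3*5.5^2 + 1*5.5 = 96.25


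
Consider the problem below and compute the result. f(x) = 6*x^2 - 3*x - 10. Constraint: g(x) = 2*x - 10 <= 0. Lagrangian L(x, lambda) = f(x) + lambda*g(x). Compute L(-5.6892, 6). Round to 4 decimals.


Step 1: Evaluate f(x).
f(-5.6892) = 6*(-5.6892)^2 - 3*(-5.6892) - 10 = 201.2696
Step 2: Evaluate g(x).
g(-5.6892) = 2*-5.6892 - 10 = -21.3784
Step 3: Compute Lagrangian.
L = 201.2696 + 6*-21.3784 = 72.9992


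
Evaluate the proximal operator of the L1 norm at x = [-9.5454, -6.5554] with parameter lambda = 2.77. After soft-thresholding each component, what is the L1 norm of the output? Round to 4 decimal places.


Soft-thresholding with lambda = 2.77:
prox(-9.5454) = sign(-9.5454)*max(|-9.5454| - 2.77, 0) = -6.7754
prox(-6.5554) = sign(-6.5554)*max(|-6.5554| - 2.77, 0) = -3.7854
prox(x) = [-6.7754, -3.7854]
||prox(x)||_1 = 6.7754 + 3.7854 = 10.5608


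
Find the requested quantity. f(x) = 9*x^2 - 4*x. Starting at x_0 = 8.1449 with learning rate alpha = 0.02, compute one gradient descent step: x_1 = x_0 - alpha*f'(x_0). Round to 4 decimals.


We compute the gradient at x_0 and apply the update.
f'(x) = 18*x - 4
f'(8.1449) = 18*8.1449 - 4 = 142.6082
x_1 = 8.1449 - 0.02*142.6082 = 5.2927


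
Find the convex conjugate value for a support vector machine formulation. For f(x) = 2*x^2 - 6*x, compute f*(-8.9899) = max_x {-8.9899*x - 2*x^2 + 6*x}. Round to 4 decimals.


f*(y) = sup_x {y*x - a*x^2 - b*x} = sup_x {(y-b)*x - a*x^2}
FOC: (y - b) - 2a*x = 0 => x* = (y - b)/(2a)
x* = (-8.9899 + 6)/(2*2) = -0.7475
f*(-8.9899) = (y-b)^2/(4a) = (-8.9899 + 6)^2/(4*2)
= 8.9395/8 = 1.1174


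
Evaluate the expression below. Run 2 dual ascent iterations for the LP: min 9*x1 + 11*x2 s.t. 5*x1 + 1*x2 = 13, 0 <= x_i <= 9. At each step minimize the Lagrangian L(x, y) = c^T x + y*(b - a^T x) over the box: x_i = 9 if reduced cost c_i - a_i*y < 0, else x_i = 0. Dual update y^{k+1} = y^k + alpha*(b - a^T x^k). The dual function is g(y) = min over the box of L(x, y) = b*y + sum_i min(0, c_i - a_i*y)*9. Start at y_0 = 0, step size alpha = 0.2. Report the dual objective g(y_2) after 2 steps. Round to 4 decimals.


Dual ascent for LP: min 9*x1 + 11*x2, 5*x1 + 1*x2 = 13, 0 <= x_i <= 9
Step 1: y^k = 0.0, reduced costs: (9.0, 11.0)
  x^k = (0.0, 0.0), subgradient = b - a^T x = 13.0
  y^{k+1} = 0.0 + 0.2*13.0 = 2.6
Step 2: y^k = 2.6, reduced costs: (-4.0, 8.4)
  x^k = (9.0, 0.0), subgradient = b - a^T x = -32.0
  y^{k+1} = 2.6 + 0.2*-32.0 = -3.8
Dual objective at y_2 = -3.8: reduced costs (28.0, 14.8), box minimizer x = (0.0, 0.0)
g(y_2) = b*y + (c1 - a1*y)*x1 + (c2 - a2*y)*x2 = 13*(-3.8) + 28.0*0.0 + 14.8*0.0 = -49.4 + 0.0 + 0.0 = -49.4


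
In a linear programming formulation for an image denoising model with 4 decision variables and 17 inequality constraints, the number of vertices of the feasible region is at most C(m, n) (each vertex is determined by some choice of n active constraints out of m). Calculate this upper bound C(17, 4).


Each vertex corresponds to some choice of n active constraints out of m, so the number of vertices is at most C(m, n) = m! / (n!(m-n)!).
m = 17, n = 4
Numerator: 17 * 16 * 15 * 14
Denominator: 4! = 24
C(17, 4) = 2380


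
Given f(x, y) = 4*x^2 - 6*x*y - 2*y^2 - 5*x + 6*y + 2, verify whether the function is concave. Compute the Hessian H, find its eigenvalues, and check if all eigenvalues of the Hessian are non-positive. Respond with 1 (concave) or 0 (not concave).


The Hessian of f(x,y) = 4*x^2 - 6*x*y - 2*y^2 - 5*x + 6*y + 2 is:
H = [[8, -6], [-6, -4]]
Trace = 8 - 4 = 4
Determinant = 8*-4 - (-6)^2 = -68
Discriminant = (4)^2 - 4*-68 = 288.0
Eigenvalues: lambda_1 = -6.4853, lambda_2 = 10.4853
The function is not concave.

0


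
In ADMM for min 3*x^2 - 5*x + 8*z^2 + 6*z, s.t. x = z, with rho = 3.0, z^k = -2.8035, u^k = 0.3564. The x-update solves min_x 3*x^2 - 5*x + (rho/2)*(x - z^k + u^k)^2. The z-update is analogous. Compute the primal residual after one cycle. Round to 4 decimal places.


ADMM iteration with rho = 3.0, z^k = -2.8035, u^k = 0.3564
Step 1: x-update.
Minimize 3*x^2 - 5*x + (3.0/2)*(x + 2.8035 + 0.3564)^2
FOC: (2*3 + 3.0)*x = 5 + 3.0*(-2.8035 - 0.3564)
x^{k+1} = -0.4977
Step 2: z-update.
Minimize 8*z^2 + 6*z + (3.0/2)*(-0.4977 - z + 0.3564)^2
FOC: (2*8 + 3.0)*z = -6 + 3.0*(-0.4977 + 0.3564)
z^{k+1} = -0.3381
Step 3: u-update.
u^{k+1} = 0.3564 - 0.4977 + 0.3381 = 0.1968
Step 4: Primal residual = |-0.4977 + 0.3381| = 0.1596


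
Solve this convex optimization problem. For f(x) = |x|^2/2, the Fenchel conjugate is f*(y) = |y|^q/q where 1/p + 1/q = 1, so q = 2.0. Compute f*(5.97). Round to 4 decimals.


The conjugate exponent q satisfies 1/p + 1/q = 1.
p = 2, so q = 2/(2 - 1) = 2.0
|y|^q = 5.97^2.0 = 35.6409
f*(5.97) = 35.6409 / 2.0 = 17.8205


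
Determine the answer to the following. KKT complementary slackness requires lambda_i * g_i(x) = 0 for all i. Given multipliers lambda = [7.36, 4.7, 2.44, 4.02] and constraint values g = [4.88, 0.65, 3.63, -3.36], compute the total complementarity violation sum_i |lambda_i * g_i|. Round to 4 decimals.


KKT complementary slackness check:
lambda_1 * g_1 = 7.36 * 4.88 = 35.9168
lambda_2 * g_2 = 4.7 * 0.65 = 3.055
lambda_3 * g_3 = 2.44 * 3.63 = 8.8572
lambda_4 * g_4 = 4.02 * -3.36 = -13.5072
Total violation = 35.9168 + 3.055 + 8.8572 + 13.5072 = 61.3362


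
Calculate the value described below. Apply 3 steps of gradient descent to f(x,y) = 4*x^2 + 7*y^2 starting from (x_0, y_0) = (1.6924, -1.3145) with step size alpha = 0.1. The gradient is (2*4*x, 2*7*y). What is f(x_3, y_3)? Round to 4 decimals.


Gradient descent on f(x,y) = 4*x^2 + 7*y^2.
Starting point: (1.6924, -1.3145), alpha = 0.1
Step 1: grad_x = 2*4*1.6924 = 13.5392, grad_y = 2*7*-1.3145 = -18.403
  x_1 = 1.6924 - 0.1*13.5392 = 0.3385
  y_1 = -1.3145 - 0.1*-18.403 = 0.5258
Step 2: grad_x = 2*4*0.3385 = 2.7078, grad_y = 2*7*0.5258 = 7.3612
  x_2 = 0.3385 - 0.1*2.7078 = 0.0677
  y_2 = 0.5258 - 0.1*7.3612 = -0.2103
Step 3: grad_x = 2*4*0.0677 = 0.5416, grad_y = 2*7*-0.2103 = -2.9445
  x_3 = 0.0677 - 0.1*0.5416 = 0.0135
  y_3 = -0.2103 - 0.1*-2.9445 = 0.0841
f(0.0135, 0.0841) = 4*0.0135^2 + 7*0.0841^2 = 0.0503
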